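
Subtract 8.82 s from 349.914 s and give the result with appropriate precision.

341.09 s

349.914 s − 8.82 s = 341.094 s.
Addition/subtraction keeps the fewest decimal places: 349.914 → 3 decimal places, 8.82 → 2 decimal places; limit is 2.
Rounded to 2 decimal places: 341.09 s.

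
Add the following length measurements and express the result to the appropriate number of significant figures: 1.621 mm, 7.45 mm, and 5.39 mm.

14.46 mm

1.621 mm + 7.45 mm + 5.39 mm = 14.461 mm.
Addition/subtraction keeps the fewest decimal places: 1.621 → 3 decimal places, 7.45 → 2 decimal places, 5.39 → 2 decimal places; limit is 2.
Rounded to 2 decimal places: 14.46 mm.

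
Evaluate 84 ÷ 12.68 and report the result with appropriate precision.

6.6

84 ÷ 12.68 = 6.62460567823…
Multiplication/division keeps the fewest significant figures: 84 → 2 s.f., 12.68 → 4 s.f.; limit is 2.
Rounded to 2 significant figures: 6.6.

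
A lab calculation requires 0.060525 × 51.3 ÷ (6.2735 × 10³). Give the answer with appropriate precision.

0.060525 × 51.3 ÷ (6.2735 × 10³) = 0.000494928269706…
Multiplication/division keeps the fewest significant figures: 0.060525 → 5 s.f., 51.3 → 3 s.f., 6.2735 × 10³ → 5 s.f.; limit is 3.
Rounded to 3 significant figures: 4.95 × 10⁻⁴.

4.95 × 10⁻⁴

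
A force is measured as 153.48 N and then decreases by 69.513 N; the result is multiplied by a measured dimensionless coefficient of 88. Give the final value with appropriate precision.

153.48 N − 69.513 N = 83.967 N; the difference is limited to 2 decimal places (4 s.f.).
Carrying full precision, 83.967 × 88 = 7389.096 N; 88 has 2 s.f., so the result keeps min(4, 2) = 2 s.f.
Rounded to 2 significant figures: 7.4 × 10³ N.

7.4 × 10³ N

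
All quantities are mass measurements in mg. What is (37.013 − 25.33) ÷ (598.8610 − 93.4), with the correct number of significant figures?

0.02311

37.013 − 25.33 = 11.683, limited to 2 d.p. → 4 s.f.; 598.8610 − 93.4 = 505.4610, limited to 1 d.p. → 4 s.f.
Carrying full precision, 11.683 ÷ 505.4610 = 0.0231135537658…; keep min(4, 4) = 4 s.f.
Rounded to 4 significant figures: 0.02311.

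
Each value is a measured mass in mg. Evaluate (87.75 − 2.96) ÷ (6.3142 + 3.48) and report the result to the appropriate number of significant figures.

87.75 − 2.96 = 84.79, limited to 2 d.p. → 4 s.f.; 6.3142 + 3.48 = 9.7942, limited to 2 d.p. → 3 s.f.
Carrying full precision, 84.79 ÷ 9.7942 = 8.65716444426…; keep min(4, 3) = 3 s.f.
Rounded to 3 significant figures: 8.66.

8.66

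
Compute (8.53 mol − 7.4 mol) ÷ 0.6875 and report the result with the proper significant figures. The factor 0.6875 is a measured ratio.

1.6 mol

8.53 mol − 7.4 mol = 1.13 mol; the difference is limited to 1 decimal place (2 s.f.).
Carrying full precision, 1.13 ÷ 0.6875 = 1.64363636364… mol; 0.6875 has 4 s.f., so the result keeps min(2, 4) = 2 s.f.
Rounded to 2 significant figures: 1.6 mol.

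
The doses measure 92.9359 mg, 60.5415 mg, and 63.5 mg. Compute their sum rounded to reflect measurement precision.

2.170 × 10^2 mg

92.9359 mg + 60.5415 mg + 63.5 mg = 216.9774 mg.
Addition/subtraction keeps the fewest decimal places: 92.9359 → 4 decimal places, 60.5415 → 4 decimal places, 63.5 → 1 decimal place; limit is 1.
Rounded to 1 decimal place: 2.170 × 10^2 mg.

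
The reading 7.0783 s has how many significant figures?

5

7.0783: zeros between nonzero digits are significant.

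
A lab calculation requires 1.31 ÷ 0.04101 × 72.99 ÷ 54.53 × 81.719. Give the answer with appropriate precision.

1.31 ÷ 0.04101 × 72.99 ÷ 54.53 × 81.719 = 3494.07671368…
Multiplication/division keeps the fewest significant figures: 1.31 → 3 s.f., 0.04101 → 4 s.f., 72.99 → 4 s.f., 54.53 → 4 s.f., 81.719 → 5 s.f.; limit is 3.
Rounded to 3 significant figures: 3.49 × 10^3.

3.49 × 10^3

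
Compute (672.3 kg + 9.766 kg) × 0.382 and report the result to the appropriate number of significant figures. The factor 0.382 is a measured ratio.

672.3 kg + 9.766 kg = 682.066 kg; the sum is limited to 1 decimal place (4 s.f.).
Carrying full precision, 682.066 × 0.382 = 260.549212 kg; 0.382 has 3 s.f., so the result keeps min(4, 3) = 3 s.f.
Rounded to 3 significant figures: 2.61 × 10² kg.

2.61 × 10² kg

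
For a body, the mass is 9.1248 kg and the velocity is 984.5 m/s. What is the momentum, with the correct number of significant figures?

8983 kg·m/s

momentum = 9.1248 kg × 984.5 m/s = 8983.3656 kg·m/s.
9.1248 has 5 significant figures; 984.5 has 4.
Division/multiplication keeps the fewest: 4 significant figures.
Rounded: 8983 kg·m/s.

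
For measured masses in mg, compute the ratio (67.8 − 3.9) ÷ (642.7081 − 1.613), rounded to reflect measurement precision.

67.8 − 3.9 = 63.9, limited to 1 d.p. → 3 s.f.; 642.7081 − 1.613 = 641.0951, limited to 3 d.p. → 6 s.f.
Carrying full precision, 63.9 ÷ 641.0951 = 0.0996731998108…; keep min(3, 6) = 3 s.f.
Rounded to 3 significant figures: 0.0997.

0.0997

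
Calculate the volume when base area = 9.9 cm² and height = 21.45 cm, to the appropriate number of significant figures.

2.1 × 10^2 cm³

volume = 9.9 cm² × 21.45 cm = 212.355 cm³.
9.9 has 2 significant figures; 21.45 has 4.
Division/multiplication keeps the fewest: 2 significant figures.
Rounded: 2.1 × 10^2 cm³.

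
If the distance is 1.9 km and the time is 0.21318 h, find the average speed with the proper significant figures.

average speed = 1.9 km ÷ 0.21318 h = 8.91265597148… km/h.
1.9 has 2 significant figures; 0.21318 has 5.
Division/multiplication keeps the fewest: 2 significant figures.
Rounded: 8.9 km/h.

8.9 km/h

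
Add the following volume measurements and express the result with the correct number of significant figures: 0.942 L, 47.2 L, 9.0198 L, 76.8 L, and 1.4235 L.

0.942 L + 47.2 L + 9.0198 L + 76.8 L + 1.4235 L = 135.3853 L.
Addition/subtraction keeps the fewest decimal places: 0.942 → 3 decimal places, 47.2 → 1 decimal place, 9.0198 → 4 decimal places, 76.8 → 1 decimal place, 1.4235 → 4 decimal places; limit is 1.
Rounded to 1 decimal place: 135.4 L.

135.4 L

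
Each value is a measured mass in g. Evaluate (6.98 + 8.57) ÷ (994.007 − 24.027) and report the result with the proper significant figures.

0.01603

6.98 + 8.57 = 15.55, limited to 2 d.p. → 4 s.f.; 994.007 − 24.027 = 969.980, limited to 3 d.p. → 6 s.f.
Carrying full precision, 15.55 ÷ 969.980 = 0.0160312583765…; keep min(4, 6) = 4 s.f.
Rounded to 4 significant figures: 0.01603.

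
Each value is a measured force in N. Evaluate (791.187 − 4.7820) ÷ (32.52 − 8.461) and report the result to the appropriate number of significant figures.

791.187 − 4.7820 = 786.4050, limited to 3 d.p. → 6 s.f.; 32.52 − 8.461 = 24.059, limited to 2 d.p. → 4 s.f.
Carrying full precision, 786.4050 ÷ 24.059 = 32.6865206368…; keep min(6, 4) = 4 s.f.
Rounded to 4 significant figures: 32.69.

32.69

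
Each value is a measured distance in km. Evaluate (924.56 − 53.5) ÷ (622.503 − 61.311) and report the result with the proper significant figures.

1.552

924.56 − 53.5 = 871.06, limited to 1 d.p. → 4 s.f.; 622.503 − 61.311 = 561.192, limited to 3 d.p. → 6 s.f.
Carrying full precision, 871.06 ÷ 561.192 = 1.55216040143…; keep min(4, 6) = 4 s.f.
Rounded to 4 significant figures: 1.552.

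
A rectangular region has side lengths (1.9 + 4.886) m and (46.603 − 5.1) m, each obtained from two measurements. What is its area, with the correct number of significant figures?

1.9 + 4.886 = 6.786, limited to 1 d.p. → 2 s.f.; 46.603 − 5.1 = 41.503, limited to 1 d.p. → 3 s.f.
Carrying full precision, 6.786 × 41.503 = 281.639358; keep min(2, 3) = 2 s.f.
Rounded to 2 significant figures: 2.8 × 10^2 m².

2.8 × 10^2 m²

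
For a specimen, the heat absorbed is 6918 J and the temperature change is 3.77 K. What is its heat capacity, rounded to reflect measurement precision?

heat capacity = 6918 J ÷ 3.77 K = 1835.0132626… J/K.
6918 has 4 significant figures; 3.77 has 3.
Division/multiplication keeps the fewest: 3 significant figures.
Rounded: 1.84 × 10^3 J/K.

1.84 × 10^3 J/K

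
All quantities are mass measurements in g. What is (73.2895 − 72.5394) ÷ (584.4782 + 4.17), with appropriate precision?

0.001274

73.2895 − 72.5394 = 0.7501, limited to 4 d.p. → 4 s.f.; 584.4782 + 4.17 = 588.6482, limited to 2 d.p. → 5 s.f.
Carrying full precision, 0.7501 ÷ 588.6482 = 0.00127427553503…; keep min(4, 5) = 4 s.f.
Rounded to 4 significant figures: 0.001274.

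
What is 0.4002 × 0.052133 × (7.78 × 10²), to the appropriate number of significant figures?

0.4002 × 0.052133 × (7.78 × 10²) = 16.2319014948
Multiplication/division keeps the fewest significant figures: 0.4002 → 4 s.f., 0.052133 → 5 s.f., 7.78 × 10² → 3 s.f.; limit is 3.
Rounded to 3 significant figures: 16.2.

16.2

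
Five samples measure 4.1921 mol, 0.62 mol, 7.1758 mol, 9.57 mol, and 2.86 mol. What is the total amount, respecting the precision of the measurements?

24.42 mol

4.1921 mol + 0.62 mol + 7.1758 mol + 9.57 mol + 2.86 mol = 24.4179 mol.
Addition/subtraction keeps the fewest decimal places: 4.1921 → 4 decimal places, 0.62 → 2 decimal places, 7.1758 → 4 decimal places, 9.57 → 2 decimal places, 2.86 → 2 decimal places; limit is 2.
Rounded to 2 decimal places: 24.42 mol.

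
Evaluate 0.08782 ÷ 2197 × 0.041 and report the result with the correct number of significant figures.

0.08782 ÷ 2197 × 0.041 = 0.00000163888029131…
Multiplication/division keeps the fewest significant figures: 0.08782 → 4 s.f., 2197 → 4 s.f., 0.041 → 2 s.f.; limit is 2.
Rounded to 2 significant figures: 1.6 × 10^-6.

1.6 × 10^-6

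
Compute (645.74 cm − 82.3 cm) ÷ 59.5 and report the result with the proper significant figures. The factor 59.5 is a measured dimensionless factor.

9.47 cm

645.74 cm − 82.3 cm = 563.44 cm; the difference is limited to 1 decimal place (4 s.f.).
Carrying full precision, 563.44 ÷ 59.5 = 9.46957983193… cm; 59.5 has 3 s.f., so the result keeps min(4, 3) = 3 s.f.
Rounded to 3 significant figures: 9.47 cm.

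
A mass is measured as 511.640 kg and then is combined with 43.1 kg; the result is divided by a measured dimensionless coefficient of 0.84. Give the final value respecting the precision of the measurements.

511.640 kg + 43.1 kg = 554.740 kg; the sum is limited to 1 decimal place (4 s.f.).
Carrying full precision, 554.740 ÷ 0.84 = 660.404761905… kg; 0.84 has 2 s.f., so the result keeps min(4, 2) = 2 s.f.
Rounded to 2 significant figures: 6.6 × 10^2 kg.

6.6 × 10^2 kg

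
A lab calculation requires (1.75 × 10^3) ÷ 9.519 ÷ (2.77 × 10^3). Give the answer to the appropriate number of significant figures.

(1.75 × 10^3) ÷ 9.519 ÷ (2.77 × 10^3) = 0.0663692565468…
Multiplication/division keeps the fewest significant figures: 1.75 × 10^3 → 3 s.f., 9.519 → 4 s.f., 2.77 × 10^3 → 3 s.f.; limit is 3.
Rounded to 3 significant figures: 0.0664.

0.0664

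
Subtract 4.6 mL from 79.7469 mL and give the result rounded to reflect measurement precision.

75.1 mL

79.7469 mL − 4.6 mL = 75.1469 mL.
Addition/subtraction keeps the fewest decimal places: 79.7469 → 4 decimal places, 4.6 → 1 decimal place; limit is 1.
Rounded to 1 decimal place: 75.1 mL.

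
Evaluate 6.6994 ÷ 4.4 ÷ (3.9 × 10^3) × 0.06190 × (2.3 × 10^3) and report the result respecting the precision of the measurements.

0.056

6.6994 ÷ 4.4 ÷ (3.9 × 10^3) × 0.06190 × (2.3 × 10^3) = 0.0555823763403…
Multiplication/division keeps the fewest significant figures: 6.6994 → 5 s.f., 4.4 → 2 s.f., 3.9 × 10^3 → 2 s.f., 0.06190 → 4 s.f., 2.3 × 10^3 → 2 s.f.; limit is 2.
Rounded to 2 significant figures: 0.056.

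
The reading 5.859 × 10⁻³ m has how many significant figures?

5.859 × 10⁻³: in scientific notation every digit of the coefficient is significant.

4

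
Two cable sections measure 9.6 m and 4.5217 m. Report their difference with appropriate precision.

5.1 m

9.6 m − 4.5217 m = 5.0783 m.
Addition/subtraction keeps the fewest decimal places: 9.6 → 1 decimal place, 4.5217 → 4 decimal places; limit is 1.
Rounded to 1 decimal place: 5.1 m.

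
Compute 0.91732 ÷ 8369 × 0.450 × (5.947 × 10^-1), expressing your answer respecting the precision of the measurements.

2.93 × 10^-5

0.91732 ÷ 8369 × 0.450 × (5.947 × 10^-1) = 0.0000293330854104…
Multiplication/division keeps the fewest significant figures: 0.91732 → 5 s.f., 8369 → 4 s.f., 0.450 → 3 s.f., 5.947 × 10^-1 → 4 s.f.; limit is 3.
Rounded to 3 significant figures: 2.93 × 10^-5.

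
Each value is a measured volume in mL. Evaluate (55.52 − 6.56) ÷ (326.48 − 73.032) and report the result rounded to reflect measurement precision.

55.52 − 6.56 = 48.96, limited to 2 d.p. → 4 s.f.; 326.48 − 73.032 = 253.448, limited to 2 d.p. → 5 s.f.
Carrying full precision, 48.96 ÷ 253.448 = 0.193175720463…; keep min(4, 5) = 4 s.f.
Rounded to 4 significant figures: 0.1932.

0.1932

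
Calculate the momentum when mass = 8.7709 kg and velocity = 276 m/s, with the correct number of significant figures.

momentum = 8.7709 kg × 276 m/s = 2420.7684 kg·m/s.
8.7709 has 5 significant figures; 276 has 3.
Division/multiplication keeps the fewest: 3 significant figures.
Rounded: 2.42 × 10³ kg·m/s.

2.42 × 10³ kg·m/s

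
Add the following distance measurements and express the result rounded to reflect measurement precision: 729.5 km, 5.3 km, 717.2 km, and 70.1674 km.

729.5 km + 5.3 km + 717.2 km + 70.1674 km = 1522.1674 km.
Addition/subtraction keeps the fewest decimal places: 729.5 → 1 decimal place, 5.3 → 1 decimal place, 717.2 → 1 decimal place, 70.1674 → 4 decimal places; limit is 1.
Rounded to 1 decimal place: 1522.2 km.

1522.2 km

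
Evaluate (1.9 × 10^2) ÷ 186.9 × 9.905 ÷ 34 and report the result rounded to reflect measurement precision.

0.30

(1.9 × 10^2) ÷ 186.9 × 9.905 ÷ 34 = 0.296155540868…
Multiplication/division keeps the fewest significant figures: 1.9 × 10^2 → 2 s.f., 186.9 → 4 s.f., 9.905 → 4 s.f., 34 → 2 s.f.; limit is 2.
Rounded to 2 significant figures: 0.30.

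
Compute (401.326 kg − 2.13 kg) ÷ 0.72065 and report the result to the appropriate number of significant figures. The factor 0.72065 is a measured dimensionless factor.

401.326 kg − 2.13 kg = 399.196 kg; the difference is limited to 2 decimal places (5 s.f.).
Carrying full precision, 399.196 ÷ 0.72065 = 553.938805245… kg; 0.72065 has 5 s.f., so the result keeps min(5, 5) = 5 s.f.
Rounded to 5 significant figures: 553.94 kg.

553.94 kg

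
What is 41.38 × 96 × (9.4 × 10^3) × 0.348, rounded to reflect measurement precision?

41.38 × 96 × (9.4 × 10^3) × 0.348 = 12994776.576
Multiplication/division keeps the fewest significant figures: 41.38 → 4 s.f., 96 → 2 s.f., 9.4 × 10^3 → 2 s.f., 0.348 → 3 s.f.; limit is 2.
Rounded to 2 significant figures: 1.3 × 10^7.

1.3 × 10^7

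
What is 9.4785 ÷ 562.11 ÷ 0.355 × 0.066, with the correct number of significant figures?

9.4785 ÷ 562.11 ÷ 0.355 × 0.066 = 0.00313497358168…
Multiplication/division keeps the fewest significant figures: 9.4785 → 5 s.f., 562.11 → 5 s.f., 0.355 → 3 s.f., 0.066 → 2 s.f.; limit is 2.
Rounded to 2 significant figures: 0.0031.

0.0031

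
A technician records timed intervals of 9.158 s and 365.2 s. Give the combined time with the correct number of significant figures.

9.158 s + 365.2 s = 374.358 s.
Addition/subtraction keeps the fewest decimal places: 9.158 → 3 decimal places, 365.2 → 1 decimal place; limit is 1.
Rounded to 1 decimal place: 374.4 s.

374.4 s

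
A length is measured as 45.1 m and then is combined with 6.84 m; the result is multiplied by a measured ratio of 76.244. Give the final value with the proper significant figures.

3.96 × 10^3 m

45.1 m + 6.84 m = 51.94 m; the sum is limited to 1 decimal place (3 s.f.).
Carrying full precision, 51.94 × 76.244 = 3960.11336 m; 76.244 has 5 s.f., so the result keeps min(3, 5) = 3 s.f.
Rounded to 3 significant figures: 3.96 × 10^3 m.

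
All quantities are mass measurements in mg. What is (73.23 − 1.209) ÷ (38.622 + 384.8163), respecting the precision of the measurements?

0.1701

73.23 − 1.209 = 72.021, limited to 2 d.p. → 4 s.f.; 38.622 + 384.8163 = 423.4383, limited to 3 d.p. → 6 s.f.
Carrying full precision, 72.021 ÷ 423.4383 = 0.170086173121…; keep min(4, 6) = 4 s.f.
Rounded to 4 significant figures: 0.1701.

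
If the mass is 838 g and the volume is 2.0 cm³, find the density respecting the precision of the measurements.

4.2 × 10² g/cm³

density = 838 g ÷ 2.0 cm³ = 419 g/cm³.
838 has 3 significant figures; 2.0 has 2.
Division/multiplication keeps the fewest: 2 significant figures.
Rounded: 4.2 × 10² g/cm³.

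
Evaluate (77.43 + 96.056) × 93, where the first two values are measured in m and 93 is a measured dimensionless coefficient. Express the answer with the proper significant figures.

1.6 × 10^4 m

77.43 m + 96.056 m = 173.486 m; the sum is limited to 2 decimal places (5 s.f.).
Carrying full precision, 173.486 × 93 = 16134.198 m; 93 has 2 s.f., so the result keeps min(5, 2) = 2 s.f.
Rounded to 2 significant figures: 1.6 × 10^4 m.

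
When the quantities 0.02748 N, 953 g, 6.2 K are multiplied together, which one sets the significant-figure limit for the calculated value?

6.2 K

0.02748 N → 4 s.f.; 953 g → 3 s.f.; 6.2 K → 2 s.f.
The fewest is 2 significant figures, from 6.2 K.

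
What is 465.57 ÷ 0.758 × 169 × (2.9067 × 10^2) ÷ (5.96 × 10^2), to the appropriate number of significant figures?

5.06 × 10^4

465.57 ÷ 0.758 × 169 × (2.9067 × 10^2) ÷ (5.96 × 10^2) = 50623.9976959…
Multiplication/division keeps the fewest significant figures: 465.57 → 5 s.f., 0.758 → 3 s.f., 169 → 3 s.f., 2.9067 × 10^2 → 5 s.f., 5.96 × 10^2 → 3 s.f.; limit is 3.
Rounded to 3 significant figures: 5.06 × 10^4.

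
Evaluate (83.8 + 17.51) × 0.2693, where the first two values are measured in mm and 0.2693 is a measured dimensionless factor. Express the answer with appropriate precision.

27.28 mm

83.8 mm + 17.51 mm = 101.31 mm; the sum is limited to 1 decimal place (4 s.f.).
Carrying full precision, 101.31 × 0.2693 = 27.282783 mm; 0.2693 has 4 s.f., so the result keeps min(4, 4) = 4 s.f.
Rounded to 4 significant figures: 27.28 mm.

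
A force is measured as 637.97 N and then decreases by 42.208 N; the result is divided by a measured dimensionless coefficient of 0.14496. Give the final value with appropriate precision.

4109.8 N

637.97 N − 42.208 N = 595.762 N; the difference is limited to 2 decimal places (5 s.f.).
Carrying full precision, 595.762 ÷ 0.14496 = 4109.83719647… N; 0.14496 has 5 s.f., so the result keeps min(5, 5) = 5 s.f.
Rounded to 5 significant figures: 4109.8 N.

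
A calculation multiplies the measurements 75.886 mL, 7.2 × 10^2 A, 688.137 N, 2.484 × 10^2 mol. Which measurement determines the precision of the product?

7.2 × 10^2 A

75.886 mL → 5 s.f.; 7.2 × 10^2 A → 2 s.f.; 688.137 N → 6 s.f.; 2.484 × 10^2 mol → 4 s.f.
The fewest is 2 significant figures, from 7.2 × 10^2 A.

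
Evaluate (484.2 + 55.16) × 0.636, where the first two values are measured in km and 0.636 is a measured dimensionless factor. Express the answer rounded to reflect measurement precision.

484.2 km + 55.16 km = 539.36 km; the sum is limited to 1 decimal place (4 s.f.).
Carrying full precision, 539.36 × 0.636 = 343.03296 km; 0.636 has 3 s.f., so the result keeps min(4, 3) = 3 s.f.
Rounded to 3 significant figures: 343 km.

343 km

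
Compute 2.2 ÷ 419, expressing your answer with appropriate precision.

0.0053

2.2 ÷ 419 = 0.00525059665871…
Multiplication/division keeps the fewest significant figures: 2.2 → 2 s.f., 419 → 3 s.f.; limit is 2.
Rounded to 2 significant figures: 0.0053.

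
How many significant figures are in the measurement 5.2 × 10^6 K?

2

5.2 × 10^6: in scientific notation every digit of the coefficient is significant.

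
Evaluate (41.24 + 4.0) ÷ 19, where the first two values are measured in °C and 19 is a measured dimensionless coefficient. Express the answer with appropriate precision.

41.24 °C + 4.0 °C = 45.24 °C; the sum is limited to 1 decimal place (3 s.f.).
Carrying full precision, 45.24 ÷ 19 = 2.38105263158… °C; 19 has 2 s.f., so the result keeps min(3, 2) = 2 s.f.
Rounded to 2 significant figures: 2.4 °C.

2.4 °C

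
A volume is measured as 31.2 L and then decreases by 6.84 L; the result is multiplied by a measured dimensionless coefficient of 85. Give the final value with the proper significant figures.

31.2 L − 6.84 L = 24.36 L; the difference is limited to 1 decimal place (3 s.f.).
Carrying full precision, 24.36 × 85 = 2070.6 L; 85 has 2 s.f., so the result keeps min(3, 2) = 2 s.f.
Rounded to 2 significant figures: 2.1 × 10^3 L.

2.1 × 10^3 L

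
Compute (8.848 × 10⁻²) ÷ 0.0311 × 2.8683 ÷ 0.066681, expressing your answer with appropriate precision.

(8.848 × 10⁻²) ÷ 0.0311 × 2.8683 ÷ 0.066681 = 122.379082709…
Multiplication/division keeps the fewest significant figures: 8.848 × 10⁻² → 4 s.f., 0.0311 → 3 s.f., 2.8683 → 5 s.f., 0.066681 → 5 s.f.; limit is 3.
Rounded to 3 significant figures: 122.

122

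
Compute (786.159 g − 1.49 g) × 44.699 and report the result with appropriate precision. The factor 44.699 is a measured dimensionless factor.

786.159 g − 1.49 g = 784.669 g; the difference is limited to 2 decimal places (5 s.f.).
Carrying full precision, 784.669 × 44.699 = 35073.919631 g; 44.699 has 5 s.f., so the result keeps min(5, 5) = 5 s.f.
Rounded to 5 significant figures: 35074 g.

35074 g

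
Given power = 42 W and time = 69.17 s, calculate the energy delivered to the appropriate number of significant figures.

2.9 × 10³ J

energy delivered = 42 W × 69.17 s = 2905.14 J.
42 has 2 significant figures; 69.17 has 4.
Division/multiplication keeps the fewest: 2 significant figures.
Rounded: 2.9 × 10³ J.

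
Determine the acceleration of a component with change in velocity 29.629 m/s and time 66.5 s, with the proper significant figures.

acceleration = 29.629 m/s ÷ 66.5 s = 0.44554887218… m/s².
29.629 has 5 significant figures; 66.5 has 3.
Division/multiplication keeps the fewest: 3 significant figures.
Rounded: 0.446 m/s².

0.446 m/s²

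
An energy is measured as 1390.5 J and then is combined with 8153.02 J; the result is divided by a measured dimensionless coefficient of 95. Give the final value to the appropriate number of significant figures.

1.0 × 10^2 J

1390.5 J + 8153.02 J = 9543.52 J; the sum is limited to 1 decimal place (5 s.f.).
Carrying full precision, 9543.52 ÷ 95 = 100.458105263… J; 95 has 2 s.f., so the result keeps min(5, 2) = 2 s.f.
Rounded to 2 significant figures: 1.0 × 10^2 J.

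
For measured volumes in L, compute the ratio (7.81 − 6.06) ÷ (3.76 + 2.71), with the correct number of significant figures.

0.270

7.81 − 6.06 = 1.75, limited to 2 d.p. → 3 s.f.; 3.76 + 2.71 = 6.47, limited to 2 d.p. → 3 s.f.
Carrying full precision, 1.75 ÷ 6.47 = 0.270479134467…; keep min(3, 3) = 3 s.f.
Rounded to 3 significant figures: 0.270.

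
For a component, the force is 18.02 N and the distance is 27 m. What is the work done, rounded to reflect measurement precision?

4.9 × 10^2 J

work done = 18.02 N × 27 m = 486.54 J.
18.02 has 4 significant figures; 27 has 2.
Division/multiplication keeps the fewest: 2 significant figures.
Rounded: 4.9 × 10^2 J.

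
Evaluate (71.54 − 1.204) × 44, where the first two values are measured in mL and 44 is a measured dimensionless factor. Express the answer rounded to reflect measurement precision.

3.1 × 10^3 mL

71.54 mL − 1.204 mL = 70.336 mL; the difference is limited to 2 decimal places (4 s.f.).
Carrying full precision, 70.336 × 44 = 3094.784 mL; 44 has 2 s.f., so the result keeps min(4, 2) = 2 s.f.
Rounded to 2 significant figures: 3.1 × 10^3 mL.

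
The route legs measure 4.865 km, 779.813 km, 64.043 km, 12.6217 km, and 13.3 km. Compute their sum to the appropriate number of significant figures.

4.865 km + 779.813 km + 64.043 km + 12.6217 km + 13.3 km = 874.6427 km.
Addition/subtraction keeps the fewest decimal places: 4.865 → 3 decimal places, 779.813 → 3 decimal places, 64.043 → 3 decimal places, 12.6217 → 4 decimal places, 13.3 → 1 decimal place; limit is 1.
Rounded to 1 decimal place: 874.6 km.

874.6 km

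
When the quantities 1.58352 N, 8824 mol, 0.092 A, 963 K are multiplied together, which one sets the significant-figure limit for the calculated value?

1.58352 N → 6 s.f.; 8824 mol → 4 s.f.; 0.092 A → 2 s.f.; 963 K → 3 s.f.
The fewest is 2 significant figures, from 0.092 A.

0.092 A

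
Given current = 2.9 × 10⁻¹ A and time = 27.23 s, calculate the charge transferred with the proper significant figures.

7.9 C

charge transferred = 2.9 × 10⁻¹ A × 27.23 s = 7.8967 C.
2.9 × 10⁻¹ has 2 significant figures; 27.23 has 4.
Division/multiplication keeps the fewest: 2 significant figures.
Rounded: 7.9 C.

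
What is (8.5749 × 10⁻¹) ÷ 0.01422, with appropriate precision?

(8.5749 × 10⁻¹) ÷ 0.01422 = 60.3016877637…
Multiplication/division keeps the fewest significant figures: 8.5749 × 10⁻¹ → 5 s.f., 0.01422 → 4 s.f.; limit is 4.
Rounded to 4 significant figures: 60.30.

60.30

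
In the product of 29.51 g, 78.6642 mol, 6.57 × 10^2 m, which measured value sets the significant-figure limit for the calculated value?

6.57 × 10^2 m

29.51 g → 4 s.f.; 78.6642 mol → 6 s.f.; 6.57 × 10^2 m → 3 s.f.
The fewest is 3 significant figures, from 6.57 × 10^2 m.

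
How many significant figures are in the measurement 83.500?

5

83.500: trailing zeros after a decimal point are significant.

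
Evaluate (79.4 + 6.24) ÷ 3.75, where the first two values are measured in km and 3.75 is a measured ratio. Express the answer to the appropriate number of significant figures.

79.4 km + 6.24 km = 85.64 km; the sum is limited to 1 decimal place (3 s.f.).
Carrying full precision, 85.64 ÷ 3.75 = 22.8373333333… km; 3.75 has 3 s.f., so the result keeps min(3, 3) = 3 s.f.
Rounded to 3 significant figures: 22.8 km.

22.8 km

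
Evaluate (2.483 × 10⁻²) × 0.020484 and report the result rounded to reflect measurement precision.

5.086 × 10⁻⁴

(2.483 × 10⁻²) × 0.020484 = 0.00050861772
Multiplication/division keeps the fewest significant figures: 2.483 × 10⁻² → 4 s.f., 0.020484 → 5 s.f.; limit is 4.
Rounded to 4 significant figures: 5.086 × 10⁻⁴.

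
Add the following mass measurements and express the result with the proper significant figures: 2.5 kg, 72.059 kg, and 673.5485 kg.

748.1 kg

2.5 kg + 72.059 kg + 673.5485 kg = 748.1075 kg.
Addition/subtraction keeps the fewest decimal places: 2.5 → 1 decimal place, 72.059 → 3 decimal places, 673.5485 → 4 decimal places; limit is 1.
Rounded to 1 decimal place: 748.1 kg.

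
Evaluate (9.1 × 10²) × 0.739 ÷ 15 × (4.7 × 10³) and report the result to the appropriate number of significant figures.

(9.1 × 10²) × 0.739 ÷ 15 × (4.7 × 10³) = 210713.533333…
Multiplication/division keeps the fewest significant figures: 9.1 × 10² → 2 s.f., 0.739 → 3 s.f., 15 → 2 s.f., 4.7 × 10³ → 2 s.f.; limit is 2.
Rounded to 2 significant figures: 2.1 × 10⁵.

2.1 × 10⁵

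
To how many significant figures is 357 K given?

357: every digit is nonzero and significant.

3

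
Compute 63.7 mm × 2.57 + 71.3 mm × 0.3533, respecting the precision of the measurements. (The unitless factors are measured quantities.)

63.7 × 2.57 = 163.709 → 164 mm (3 s.f., last digit at the 10^0 place).
71.3 × 0.3533 = 25.19029 → 25.2 mm (3 s.f., last digit at the 10^-1 place).
Sum: 188.89929 mm; keep the coarser place, 10^0.
Result: 189 mm.

189 mm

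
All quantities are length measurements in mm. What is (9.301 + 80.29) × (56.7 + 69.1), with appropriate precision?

1.127 × 10^4 mm²

9.301 + 80.29 = 89.591, limited to 2 d.p. → 4 s.f.; 56.7 + 69.1 = 125.8, limited to 1 d.p. → 4 s.f.
Carrying full precision, 89.591 × 125.8 = 11270.5478; keep min(4, 4) = 4 s.f.
Rounded to 4 significant figures: 1.127 × 10^4 mm².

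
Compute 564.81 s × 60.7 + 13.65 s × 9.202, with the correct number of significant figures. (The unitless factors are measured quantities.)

564.81 × 60.7 = 34283.967 → 3.43 × 10⁴ s (3 s.f., last digit at the 10^2 place).
13.65 × 9.202 = 125.6073 → 125.6 s (4 s.f., last digit at the 10^-1 place).
Sum: 34409.5743 s; keep the coarser place, 10^2.
Result: 3.44 × 10⁴ s.

3.44 × 10⁴ s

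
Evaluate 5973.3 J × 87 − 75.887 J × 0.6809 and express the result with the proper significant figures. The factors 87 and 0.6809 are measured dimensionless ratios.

5.2 × 10⁵ J

5973.3 × 87 = 519677.1 → 5.2 × 10⁵ J (2 s.f., last digit at the 10^4 place).
75.887 × 0.6809 = 51.6714583 → 51.67 J (4 s.f., last digit at the 10^-2 place).
Difference: 519625.428542… J; keep the coarser place, 10^4.
Result: 5.2 × 10⁵ J.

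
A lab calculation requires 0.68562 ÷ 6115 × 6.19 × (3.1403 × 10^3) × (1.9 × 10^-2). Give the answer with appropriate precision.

0.68562 ÷ 6115 × 6.19 × (3.1403 × 10^3) × (1.9 × 10^-2) = 0.0414097306424…
Multiplication/division keeps the fewest significant figures: 0.68562 → 5 s.f., 6115 → 4 s.f., 6.19 → 3 s.f., 3.1403 × 10^3 → 5 s.f., 1.9 × 10^-2 → 2 s.f.; limit is 2.
Rounded to 2 significant figures: 0.041.

0.041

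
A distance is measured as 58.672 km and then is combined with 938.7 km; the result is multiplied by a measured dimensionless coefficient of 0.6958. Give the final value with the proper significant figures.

58.672 km + 938.7 km = 997.372 km; the sum is limited to 1 decimal place (4 s.f.).
Carrying full precision, 997.372 × 0.6958 = 693.9714376 km; 0.6958 has 4 s.f., so the result keeps min(4, 4) = 4 s.f.
Rounded to 4 significant figures: 694.0 km.

694.0 km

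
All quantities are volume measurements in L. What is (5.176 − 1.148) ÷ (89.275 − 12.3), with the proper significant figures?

5.176 − 1.148 = 4.028, limited to 3 d.p. → 4 s.f.; 89.275 − 12.3 = 76.975, limited to 1 d.p. → 3 s.f.
Carrying full precision, 4.028 ÷ 76.975 = 0.0523286781423…; keep min(4, 3) = 3 s.f.
Rounded to 3 significant figures: 0.0523.

0.0523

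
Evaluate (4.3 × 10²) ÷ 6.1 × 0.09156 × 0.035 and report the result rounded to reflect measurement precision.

0.23

(4.3 × 10²) ÷ 6.1 × 0.09156 × 0.035 = 0.225898032787…
Multiplication/division keeps the fewest significant figures: 4.3 × 10² → 2 s.f., 6.1 → 2 s.f., 0.09156 → 4 s.f., 0.035 → 2 s.f.; limit is 2.
Rounded to 2 significant figures: 0.23.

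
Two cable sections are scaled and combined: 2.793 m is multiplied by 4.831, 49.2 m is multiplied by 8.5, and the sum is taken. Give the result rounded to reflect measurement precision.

4.3 × 10² m

2.793 × 4.831 = 13.492983 → 13.49 m (4 s.f., last digit at the 10^-2 place).
49.2 × 8.5 = 418.2 → 4.2 × 10² m (2 s.f., last digit at the 10^1 place).
Sum: 431.692983 m; keep the coarser place, 10^1.
Result: 4.3 × 10² m.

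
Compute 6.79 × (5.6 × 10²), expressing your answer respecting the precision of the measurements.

6.79 × (5.6 × 10²) = 3802.4
Multiplication/division keeps the fewest significant figures: 6.79 → 3 s.f., 5.6 × 10² → 2 s.f.; limit is 2.
Rounded to 2 significant figures: 3.8 × 10³.

3.8 × 10³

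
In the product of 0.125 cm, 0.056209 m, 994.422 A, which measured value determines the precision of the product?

0.125 cm → 3 s.f.; 0.056209 m → 5 s.f.; 994.422 A → 6 s.f.
The fewest is 3 significant figures, from 0.125 cm.

0.125 cm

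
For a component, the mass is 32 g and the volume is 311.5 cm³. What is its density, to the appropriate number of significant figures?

density = 32 g ÷ 311.5 cm³ = 0.102728731942… g/cm³.
32 has 2 significant figures; 311.5 has 4.
Division/multiplication keeps the fewest: 2 significant figures.
Rounded: 0.10 g/cm³.

0.10 g/cm³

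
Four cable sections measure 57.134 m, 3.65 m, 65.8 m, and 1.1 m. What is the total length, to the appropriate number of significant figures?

57.134 m + 3.65 m + 65.8 m + 1.1 m = 127.684 m.
Addition/subtraction keeps the fewest decimal places: 57.134 → 3 decimal places, 3.65 → 2 decimal places, 65.8 → 1 decimal place, 1.1 → 1 decimal place; limit is 1.
Rounded to 1 decimal place: 127.7 m.

127.7 m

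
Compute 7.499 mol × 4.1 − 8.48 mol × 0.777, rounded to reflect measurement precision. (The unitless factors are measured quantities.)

7.499 × 4.1 = 30.7459 → 31 mol (2 s.f., last digit at the 10^0 place).
8.48 × 0.777 = 6.58896 → 6.59 mol (3 s.f., last digit at the 10^-2 place).
Difference: 24.15694 mol; keep the coarser place, 10^0.
Result: 24 mol.

24 mol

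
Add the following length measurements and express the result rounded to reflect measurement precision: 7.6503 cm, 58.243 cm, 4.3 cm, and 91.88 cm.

7.6503 cm + 58.243 cm + 4.3 cm + 91.88 cm = 162.0733 cm.
Addition/subtraction keeps the fewest decimal places: 7.6503 → 4 decimal places, 58.243 → 3 decimal places, 4.3 → 1 decimal place, 91.88 → 2 decimal places; limit is 1.
Rounded to 1 decimal place: 1.621 × 10^2 cm.

1.621 × 10^2 cm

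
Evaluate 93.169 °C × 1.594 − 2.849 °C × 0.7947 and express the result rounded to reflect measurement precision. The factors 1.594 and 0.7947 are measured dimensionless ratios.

93.169 × 1.594 = 148.511386 → 148.5 °C (4 s.f., last digit at the 10^-1 place).
2.849 × 0.7947 = 2.2641003 → 2.264 °C (4 s.f., last digit at the 10^-3 place).
Difference: 146.2472857 °C; keep the coarser place, 10^-1.
Result: 146.2 °C.

146.2 °C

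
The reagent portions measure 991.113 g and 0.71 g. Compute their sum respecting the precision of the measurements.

991.82 g

991.113 g + 0.71 g = 991.823 g.
Addition/subtraction keeps the fewest decimal places: 991.113 → 3 decimal places, 0.71 → 2 decimal places; limit is 2.
Rounded to 2 decimal places: 991.82 g.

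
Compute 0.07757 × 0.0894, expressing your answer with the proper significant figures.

0.07757 × 0.0894 = 0.006934758
Multiplication/division keeps the fewest significant figures: 0.07757 → 4 s.f., 0.0894 → 3 s.f.; limit is 3.
Rounded to 3 significant figures: 0.00693.

0.00693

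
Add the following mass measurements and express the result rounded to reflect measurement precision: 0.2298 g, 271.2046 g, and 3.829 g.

0.2298 g + 271.2046 g + 3.829 g = 275.2634 g.
Addition/subtraction keeps the fewest decimal places: 0.2298 → 4 decimal places, 271.2046 → 4 decimal places, 3.829 → 3 decimal places; limit is 3.
Rounded to 3 decimal places: 275.263 g.

275.263 g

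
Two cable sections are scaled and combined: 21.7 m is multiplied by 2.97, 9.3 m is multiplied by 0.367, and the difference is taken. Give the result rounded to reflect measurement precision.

61.0 m

21.7 × 2.97 = 64.449 → 64.4 m (3 s.f., last digit at the 10^-1 place).
9.3 × 0.367 = 3.4131 → 3.4 m (2 s.f., last digit at the 10^-1 place).
Difference: 61.0359 m; keep the coarser place, 10^-1.
Result: 61.0 m.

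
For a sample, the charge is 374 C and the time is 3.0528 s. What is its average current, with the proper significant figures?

1.23 × 10² A

average current = 374 C ÷ 3.0528 s = 122.51048218… A.
374 has 3 significant figures; 3.0528 has 5.
Division/multiplication keeps the fewest: 3 significant figures.
Rounded: 1.23 × 10² A.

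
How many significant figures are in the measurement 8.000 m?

4

8.000: trailing zeros after a decimal point are significant.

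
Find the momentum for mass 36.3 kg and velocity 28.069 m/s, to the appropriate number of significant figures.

momentum = 36.3 kg × 28.069 m/s = 1018.9047 kg·m/s.
36.3 has 3 significant figures; 28.069 has 5.
Division/multiplication keeps the fewest: 3 significant figures.
Rounded: 1.02 × 10^3 kg·m/s.

1.02 × 10^3 kg·m/s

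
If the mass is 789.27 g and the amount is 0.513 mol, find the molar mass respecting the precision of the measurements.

1.54 × 10^3 g/mol

molar mass = 789.27 g ÷ 0.513 mol = 1538.5380117… g/mol.
789.27 has 5 significant figures; 0.513 has 3.
Division/multiplication keeps the fewest: 3 significant figures.
Rounded: 1.54 × 10^3 g/mol.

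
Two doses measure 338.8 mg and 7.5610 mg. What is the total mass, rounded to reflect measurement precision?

338.8 mg + 7.5610 mg = 346.3610 mg.
Addition/subtraction keeps the fewest decimal places: 338.8 → 1 decimal place, 7.5610 → 4 decimal places; limit is 1.
Rounded to 1 decimal place: 346.4 mg.

346.4 mg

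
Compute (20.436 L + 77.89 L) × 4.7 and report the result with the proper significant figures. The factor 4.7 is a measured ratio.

20.436 L + 77.89 L = 98.326 L; the sum is limited to 2 decimal places (4 s.f.).
Carrying full precision, 98.326 × 4.7 = 462.1322 L; 4.7 has 2 s.f., so the result keeps min(4, 2) = 2 s.f.
Rounded to 2 significant figures: 4.6 × 10^2 L.

4.6 × 10^2 L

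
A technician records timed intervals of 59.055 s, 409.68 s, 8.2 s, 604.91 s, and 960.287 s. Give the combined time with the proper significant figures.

2042.1 s

59.055 s + 409.68 s + 8.2 s + 604.91 s + 960.287 s = 2042.132 s.
Addition/subtraction keeps the fewest decimal places: 59.055 → 3 decimal places, 409.68 → 2 decimal places, 8.2 → 1 decimal place, 604.91 → 2 decimal places, 960.287 → 3 decimal places; limit is 1.
Rounded to 1 decimal place: 2042.1 s.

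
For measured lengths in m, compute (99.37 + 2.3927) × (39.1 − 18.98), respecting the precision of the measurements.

99.37 + 2.3927 = 101.7627, limited to 2 d.p. → 5 s.f.; 39.1 − 18.98 = 20.12, limited to 1 d.p. → 3 s.f.
Carrying full precision, 101.7627 × 20.12 = 2047.465524; keep min(5, 3) = 3 s.f.
Rounded to 3 significant figures: 2.05 × 10³ m².

2.05 × 10³ m²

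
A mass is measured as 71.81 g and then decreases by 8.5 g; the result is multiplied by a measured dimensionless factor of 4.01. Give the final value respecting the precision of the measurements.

71.81 g − 8.5 g = 63.31 g; the difference is limited to 1 decimal place (3 s.f.).
Carrying full precision, 63.31 × 4.01 = 253.8731 g; 4.01 has 3 s.f., so the result keeps min(3, 3) = 3 s.f.
Rounded to 3 significant figures: 254 g.

254 g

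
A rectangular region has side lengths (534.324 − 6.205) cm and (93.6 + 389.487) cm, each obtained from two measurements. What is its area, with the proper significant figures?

534.324 − 6.205 = 528.119, limited to 3 d.p. → 6 s.f.; 93.6 + 389.487 = 483.087, limited to 1 d.p. → 4 s.f.
Carrying full precision, 528.119 × 483.087 = 255127.423353; keep min(6, 4) = 4 s.f.
Rounded to 4 significant figures: 2.551 × 10⁵ cm².

2.551 × 10⁵ cm²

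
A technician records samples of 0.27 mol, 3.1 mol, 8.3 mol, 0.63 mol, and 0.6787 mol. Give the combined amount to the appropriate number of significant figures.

13.0 mol

0.27 mol + 3.1 mol + 8.3 mol + 0.63 mol + 0.6787 mol = 12.9787 mol.
Addition/subtraction keeps the fewest decimal places: 0.27 → 2 decimal places, 3.1 → 1 decimal place, 8.3 → 1 decimal place, 0.63 → 2 decimal places, 0.6787 → 4 decimal places; limit is 1.
Rounded to 1 decimal place: 13.0 mol.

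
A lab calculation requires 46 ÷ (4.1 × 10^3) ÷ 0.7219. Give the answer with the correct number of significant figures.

0.016

46 ÷ (4.1 × 10^3) ÷ 0.7219 = 0.0155416431571…
Multiplication/division keeps the fewest significant figures: 46 → 2 s.f., 4.1 × 10^3 → 2 s.f., 0.7219 → 4 s.f.; limit is 2.
Rounded to 2 significant figures: 0.016.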